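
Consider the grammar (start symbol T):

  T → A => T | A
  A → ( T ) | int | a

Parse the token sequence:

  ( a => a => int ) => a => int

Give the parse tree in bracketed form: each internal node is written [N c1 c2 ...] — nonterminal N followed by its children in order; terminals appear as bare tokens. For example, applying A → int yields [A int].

T
A => T
( T ) => T
( A => T ) => T
( a => T ) => T
( a => A => T ) => T
( a => a => T ) => T
( a => a => A ) => T
( a => a => int ) => T
( a => a => int ) => A => T
( a => a => int ) => a => T
( a => a => int ) => a => A
( a => a => int ) => a => int

[T [A ( [T [A a] => [T [A a] => [T [A int]]]] )] => [T [A a] => [T [A int]]]]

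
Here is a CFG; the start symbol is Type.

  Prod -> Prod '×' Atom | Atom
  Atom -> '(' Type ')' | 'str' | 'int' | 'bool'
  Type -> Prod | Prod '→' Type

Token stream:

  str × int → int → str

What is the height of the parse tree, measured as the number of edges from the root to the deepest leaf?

5

[Type [Prod [Prod [Atom str]] × [Atom int]] → [Type [Prod [Atom int]] → [Type [Prod [Atom str]]]]]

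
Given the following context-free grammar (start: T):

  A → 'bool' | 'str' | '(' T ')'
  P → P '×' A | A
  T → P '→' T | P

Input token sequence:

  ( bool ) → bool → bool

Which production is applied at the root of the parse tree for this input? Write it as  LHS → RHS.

T → P '→' T

[T [P [A ( [T [P [A bool]]] )]] → [T [P [A bool]] → [T [P [A bool]]]]]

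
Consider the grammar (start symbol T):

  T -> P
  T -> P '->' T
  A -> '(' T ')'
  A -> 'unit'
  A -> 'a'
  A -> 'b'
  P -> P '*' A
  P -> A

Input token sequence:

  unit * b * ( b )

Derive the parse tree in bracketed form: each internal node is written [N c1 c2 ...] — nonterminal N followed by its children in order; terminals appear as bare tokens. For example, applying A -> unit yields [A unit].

[T [P [P [P [A unit]] * [A b]] * [A ( [T [P [A b]]] )]]]

T
P
P * A
P * A * A
A * A * A
unit * A * A
unit * b * A
unit * b * ( T )
unit * b * ( P )
unit * b * ( A )
unit * b * ( b )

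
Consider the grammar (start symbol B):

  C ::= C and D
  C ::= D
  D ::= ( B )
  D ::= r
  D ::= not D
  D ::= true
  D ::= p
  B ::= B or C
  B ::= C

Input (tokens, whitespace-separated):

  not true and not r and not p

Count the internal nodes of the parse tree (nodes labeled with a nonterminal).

[B [C [C [C [D not [D true]]] and [D not [D r]]] and [D not [D p]]]]

10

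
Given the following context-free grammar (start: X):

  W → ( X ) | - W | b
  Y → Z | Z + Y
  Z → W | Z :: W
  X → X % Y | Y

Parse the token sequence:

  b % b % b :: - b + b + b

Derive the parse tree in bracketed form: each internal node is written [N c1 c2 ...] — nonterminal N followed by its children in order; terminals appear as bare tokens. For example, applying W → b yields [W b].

X
X % Y
X % Y % Y
Y % Y % Y
Z % Y % Y
W % Y % Y
b % Y % Y
b % Z % Y
b % W % Y
b % b % Y
b % b % Z + Y
b % b % Z :: W + Y
b % b % W :: W + Y
b % b % b :: W + Y
b % b % b :: - W + Y
b % b % b :: - b + Y
b % b % b :: - b + Z + Y
b % b % b :: - b + W + Y
b % b % b :: - b + b + Y
b % b % b :: - b + b + Z
b % b % b :: - b + b + W
b % b % b :: - b + b + b

[X [X [X [Y [Z [W b]]]] % [Y [Z [W b]]]] % [Y [Z [Z [W b]] :: [W - [W b]]] + [Y [Z [W b]] + [Y [Z [W b]]]]]]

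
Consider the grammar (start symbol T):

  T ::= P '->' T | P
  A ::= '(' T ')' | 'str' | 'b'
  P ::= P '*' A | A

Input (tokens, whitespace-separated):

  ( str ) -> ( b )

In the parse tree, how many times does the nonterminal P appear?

[T [P [A ( [T [P [A str]]] )]] -> [T [P [A ( [T [P [A b]]] )]]]]

4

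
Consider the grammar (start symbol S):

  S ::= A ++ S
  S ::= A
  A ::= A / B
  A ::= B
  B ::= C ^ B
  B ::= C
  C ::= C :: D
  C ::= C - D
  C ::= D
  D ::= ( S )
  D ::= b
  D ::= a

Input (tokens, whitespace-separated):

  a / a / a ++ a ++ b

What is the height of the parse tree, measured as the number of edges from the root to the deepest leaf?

[S [A [A [A [B [C [D a]]]] / [B [C [D a]]]] / [B [C [D a]]]] ++ [S [A [B [C [D a]]]] ++ [S [A [B [C [D b]]]]]]]

7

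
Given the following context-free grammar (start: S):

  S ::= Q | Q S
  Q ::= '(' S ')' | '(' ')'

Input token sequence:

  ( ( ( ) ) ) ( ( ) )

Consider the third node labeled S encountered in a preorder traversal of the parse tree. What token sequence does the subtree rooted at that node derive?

[S [Q ( [S [Q ( [S [Q ( )]] )]] )] [S [Q ( [S [Q ( )]] )]]]

( )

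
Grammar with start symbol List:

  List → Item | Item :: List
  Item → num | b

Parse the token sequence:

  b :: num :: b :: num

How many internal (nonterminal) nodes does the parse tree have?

8

[List [Item b] :: [List [Item num] :: [List [Item b] :: [List [Item num]]]]]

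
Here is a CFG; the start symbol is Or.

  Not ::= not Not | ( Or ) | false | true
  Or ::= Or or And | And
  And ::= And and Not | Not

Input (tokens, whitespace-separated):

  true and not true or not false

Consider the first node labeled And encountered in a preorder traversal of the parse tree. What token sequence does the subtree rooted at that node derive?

[Or [Or [And [And [Not true]] and [Not not [Not true]]]] or [And [Not not [Not false]]]]

true and not true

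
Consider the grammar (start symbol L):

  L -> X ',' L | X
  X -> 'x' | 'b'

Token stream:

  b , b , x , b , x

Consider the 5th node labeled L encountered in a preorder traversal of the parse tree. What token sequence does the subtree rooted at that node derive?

[L [X b] , [L [X b] , [L [X x] , [L [X b] , [L [X x]]]]]]

x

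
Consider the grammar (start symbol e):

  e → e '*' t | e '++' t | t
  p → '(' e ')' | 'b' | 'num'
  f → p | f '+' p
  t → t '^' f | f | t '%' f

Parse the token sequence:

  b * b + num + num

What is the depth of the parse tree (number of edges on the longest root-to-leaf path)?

6

[e [e [t [f [p b]]]] * [t [f [f [f [p b]] + [p num]] + [p num]]]]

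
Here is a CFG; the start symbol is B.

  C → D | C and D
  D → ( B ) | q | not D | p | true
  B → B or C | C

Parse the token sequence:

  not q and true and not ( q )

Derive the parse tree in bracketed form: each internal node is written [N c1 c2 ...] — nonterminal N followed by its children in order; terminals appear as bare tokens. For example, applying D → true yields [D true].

[B [C [C [C [D not [D q]]] and [D true]] and [D not [D ( [B [C [D q]]] )]]]]

B
C
C and D
C and D and D
D and D and D
not D and D and D
not q and D and D
not q and true and D
not q and true and not D
not q and true and not ( B )
not q and true and not ( C )
not q and true and not ( D )
not q and true and not ( q )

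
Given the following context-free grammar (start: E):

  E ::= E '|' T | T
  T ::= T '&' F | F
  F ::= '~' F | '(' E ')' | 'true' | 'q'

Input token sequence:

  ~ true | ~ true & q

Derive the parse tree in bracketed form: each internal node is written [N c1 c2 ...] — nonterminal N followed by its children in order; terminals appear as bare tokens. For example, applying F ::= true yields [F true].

E
E | T
T | T
F | T
~ F | T
~ true | T
~ true | T & F
~ true | F & F
~ true | ~ F & F
~ true | ~ true & F
~ true | ~ true & q

[E [E [T [F ~ [F true]]]] | [T [T [F ~ [F true]]] & [F q]]]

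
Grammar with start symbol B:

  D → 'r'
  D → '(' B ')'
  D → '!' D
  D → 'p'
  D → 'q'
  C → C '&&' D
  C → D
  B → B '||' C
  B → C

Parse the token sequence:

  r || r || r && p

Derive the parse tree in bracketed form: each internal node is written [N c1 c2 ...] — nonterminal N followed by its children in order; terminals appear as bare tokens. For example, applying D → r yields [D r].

B
B || C
B || C || C
C || C || C
D || C || C
r || C || C
r || D || C
r || r || C
r || r || C && D
r || r || D && D
r || r || r && D
r || r || r && p

[B [B [B [C [D r]]] || [C [D r]]] || [C [C [D r]] && [D p]]]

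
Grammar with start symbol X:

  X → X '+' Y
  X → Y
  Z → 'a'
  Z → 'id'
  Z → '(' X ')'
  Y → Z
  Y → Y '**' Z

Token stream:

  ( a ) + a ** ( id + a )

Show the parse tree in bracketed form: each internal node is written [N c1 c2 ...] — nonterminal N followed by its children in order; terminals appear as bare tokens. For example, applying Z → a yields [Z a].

[X [X [Y [Z ( [X [Y [Z a]]] )]]] + [Y [Y [Z a]] ** [Z ( [X [X [Y [Z id]]] + [Y [Z a]]] )]]]

X
X + Y
Y + Y
Z + Y
( X ) + Y
( Y ) + Y
( Z ) + Y
( a ) + Y
( a ) + Y ** Z
( a ) + Z ** Z
( a ) + a ** Z
( a ) + a ** ( X )
( a ) + a ** ( X + Y )
( a ) + a ** ( Y + Y )
( a ) + a ** ( Z + Y )
( a ) + a ** ( id + Y )
( a ) + a ** ( id + Z )
( a ) + a ** ( id + a )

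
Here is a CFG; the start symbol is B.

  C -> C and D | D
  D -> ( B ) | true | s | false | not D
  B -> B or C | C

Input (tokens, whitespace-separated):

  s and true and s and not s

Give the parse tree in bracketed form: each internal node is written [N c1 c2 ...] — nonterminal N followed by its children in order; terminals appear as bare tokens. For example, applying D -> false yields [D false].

[B [C [C [C [C [D s]] and [D true]] and [D s]] and [D not [D s]]]]

B
C
C and D
C and D and D
C and D and D and D
D and D and D and D
s and D and D and D
s and true and D and D
s and true and s and D
s and true and s and not D
s and true and s and not s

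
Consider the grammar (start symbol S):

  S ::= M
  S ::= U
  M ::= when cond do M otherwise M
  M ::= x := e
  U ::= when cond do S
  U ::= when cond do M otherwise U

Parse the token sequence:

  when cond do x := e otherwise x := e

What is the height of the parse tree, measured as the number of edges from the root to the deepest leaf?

3

[S [M when cond do [M x := e] otherwise [M x := e]]]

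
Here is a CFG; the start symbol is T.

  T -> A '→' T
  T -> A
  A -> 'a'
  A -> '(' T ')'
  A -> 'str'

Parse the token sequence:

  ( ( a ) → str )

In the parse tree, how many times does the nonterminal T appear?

4

[T [A ( [T [A ( [T [A a]] )] → [T [A str]]] )]]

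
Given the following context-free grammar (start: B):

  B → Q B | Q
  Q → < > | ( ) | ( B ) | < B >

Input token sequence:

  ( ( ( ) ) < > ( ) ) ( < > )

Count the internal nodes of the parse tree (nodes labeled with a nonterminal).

[B [Q ( [B [Q ( [B [Q ( )]] )] [B [Q < >] [B [Q ( )]]]] )] [B [Q ( [B [Q < >]] )]]]

14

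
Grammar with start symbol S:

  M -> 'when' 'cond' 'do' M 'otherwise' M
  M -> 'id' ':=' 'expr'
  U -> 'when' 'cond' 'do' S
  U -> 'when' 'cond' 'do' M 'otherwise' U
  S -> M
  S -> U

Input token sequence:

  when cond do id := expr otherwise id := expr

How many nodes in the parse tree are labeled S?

1

[S [M when cond do [M id := expr] otherwise [M id := expr]]]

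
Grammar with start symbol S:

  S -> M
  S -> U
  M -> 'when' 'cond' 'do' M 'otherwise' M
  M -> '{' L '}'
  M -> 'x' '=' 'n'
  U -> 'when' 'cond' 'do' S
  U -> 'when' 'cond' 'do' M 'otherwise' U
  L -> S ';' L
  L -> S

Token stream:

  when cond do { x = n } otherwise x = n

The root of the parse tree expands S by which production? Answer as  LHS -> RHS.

[S [M when cond do [M { [L [S [M x = n]]] }] otherwise [M x = n]]]

S -> M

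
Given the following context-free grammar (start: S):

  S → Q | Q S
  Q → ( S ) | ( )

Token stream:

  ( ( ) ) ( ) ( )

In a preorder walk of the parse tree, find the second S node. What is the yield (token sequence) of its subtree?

[S [Q ( [S [Q ( )]] )] [S [Q ( )] [S [Q ( )]]]]

( )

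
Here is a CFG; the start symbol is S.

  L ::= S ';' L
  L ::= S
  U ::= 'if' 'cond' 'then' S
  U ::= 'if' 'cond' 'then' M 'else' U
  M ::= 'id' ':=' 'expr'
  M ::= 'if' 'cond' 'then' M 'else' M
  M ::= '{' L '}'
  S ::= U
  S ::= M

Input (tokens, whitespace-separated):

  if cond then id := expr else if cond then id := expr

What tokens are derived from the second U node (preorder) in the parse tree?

[S [U if cond then [M id := expr] else [U if cond then [S [M id := expr]]]]]

if cond then id := expr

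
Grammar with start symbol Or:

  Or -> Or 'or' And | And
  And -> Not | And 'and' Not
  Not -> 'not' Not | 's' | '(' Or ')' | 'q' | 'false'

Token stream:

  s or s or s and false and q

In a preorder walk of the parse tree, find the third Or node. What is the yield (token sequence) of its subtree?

s

[Or [Or [Or [And [Not s]]] or [And [Not s]]] or [And [And [And [Not s]] and [Not false]] and [Not q]]]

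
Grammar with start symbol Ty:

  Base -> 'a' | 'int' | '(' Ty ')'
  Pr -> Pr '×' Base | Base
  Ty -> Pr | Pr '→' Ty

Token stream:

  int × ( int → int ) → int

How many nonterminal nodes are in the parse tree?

14

[Ty [Pr [Pr [Base int]] × [Base ( [Ty [Pr [Base int]] → [Ty [Pr [Base int]]]] )]] → [Ty [Pr [Base int]]]]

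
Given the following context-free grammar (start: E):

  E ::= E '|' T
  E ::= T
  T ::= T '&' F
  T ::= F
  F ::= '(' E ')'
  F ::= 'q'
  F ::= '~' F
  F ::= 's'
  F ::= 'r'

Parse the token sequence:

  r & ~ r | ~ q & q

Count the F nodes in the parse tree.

[E [E [T [T [F r]] & [F ~ [F r]]]] | [T [T [F ~ [F q]]] & [F q]]]

6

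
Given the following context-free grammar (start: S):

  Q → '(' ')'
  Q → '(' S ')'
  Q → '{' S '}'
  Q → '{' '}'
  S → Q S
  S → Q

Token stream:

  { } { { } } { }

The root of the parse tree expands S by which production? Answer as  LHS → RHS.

S → Q S

[S [Q { }] [S [Q { [S [Q { }]] }] [S [Q { }]]]]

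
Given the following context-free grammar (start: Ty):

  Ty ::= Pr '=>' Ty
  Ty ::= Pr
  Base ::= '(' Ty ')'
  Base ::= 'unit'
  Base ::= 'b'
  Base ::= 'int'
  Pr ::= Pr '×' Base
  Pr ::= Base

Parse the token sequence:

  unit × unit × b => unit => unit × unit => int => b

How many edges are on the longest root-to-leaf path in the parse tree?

[Ty [Pr [Pr [Pr [Base unit]] × [Base unit]] × [Base b]] => [Ty [Pr [Base unit]] => [Ty [Pr [Pr [Base unit]] × [Base unit]] => [Ty [Pr [Base int]] => [Ty [Pr [Base b]]]]]]]

7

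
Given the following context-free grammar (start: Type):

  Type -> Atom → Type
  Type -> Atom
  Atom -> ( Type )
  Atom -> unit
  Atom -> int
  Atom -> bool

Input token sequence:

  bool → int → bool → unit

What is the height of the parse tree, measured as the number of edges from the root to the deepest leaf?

[Type [Atom bool] → [Type [Atom int] → [Type [Atom bool] → [Type [Atom unit]]]]]

5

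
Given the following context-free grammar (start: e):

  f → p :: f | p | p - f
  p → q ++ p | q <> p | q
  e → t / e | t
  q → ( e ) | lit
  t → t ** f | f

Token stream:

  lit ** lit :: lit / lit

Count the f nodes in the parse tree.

[e [t [t [f [p [q lit]]]] ** [f [p [q lit]] :: [f [p [q lit]]]]] / [e [t [f [p [q lit]]]]]]

4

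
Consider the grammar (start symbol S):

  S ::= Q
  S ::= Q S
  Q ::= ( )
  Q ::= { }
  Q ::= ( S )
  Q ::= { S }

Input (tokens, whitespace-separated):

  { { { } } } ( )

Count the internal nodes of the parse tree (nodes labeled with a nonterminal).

8

[S [Q { [S [Q { [S [Q { }]] }]] }] [S [Q ( )]]]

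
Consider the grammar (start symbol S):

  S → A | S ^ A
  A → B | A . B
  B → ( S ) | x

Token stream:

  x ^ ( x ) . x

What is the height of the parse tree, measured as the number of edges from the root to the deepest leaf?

[S [S [A [B x]]] ^ [A [A [B ( [S [A [B x]]] )]] . [B x]]]

7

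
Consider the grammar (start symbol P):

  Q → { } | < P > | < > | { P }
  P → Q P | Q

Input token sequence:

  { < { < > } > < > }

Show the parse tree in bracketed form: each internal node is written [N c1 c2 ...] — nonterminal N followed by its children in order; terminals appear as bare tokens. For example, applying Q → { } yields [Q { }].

[P [Q { [P [Q < [P [Q { [P [Q < >]] }]] >] [P [Q < >]]] }]]

P
Q
{ P }
{ Q P }
{ < P > P }
{ < Q > P }
{ < { P } > P }
{ < { Q } > P }
{ < { < > } > P }
{ < { < > } > Q }
{ < { < > } > < > }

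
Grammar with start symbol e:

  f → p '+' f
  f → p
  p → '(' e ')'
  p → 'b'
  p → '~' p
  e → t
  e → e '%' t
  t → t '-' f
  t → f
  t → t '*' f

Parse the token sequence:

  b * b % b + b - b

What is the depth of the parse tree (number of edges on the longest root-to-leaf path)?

6

[e [e [t [t [f [p b]]] * [f [p b]]]] % [t [t [f [p b] + [f [p b]]]] - [f [p b]]]]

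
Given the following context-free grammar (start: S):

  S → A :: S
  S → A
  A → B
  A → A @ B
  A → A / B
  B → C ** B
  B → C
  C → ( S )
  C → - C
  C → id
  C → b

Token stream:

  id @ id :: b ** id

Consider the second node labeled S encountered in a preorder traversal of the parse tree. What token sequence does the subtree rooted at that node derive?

b ** id

[S [A [A [B [C id]]] @ [B [C id]]] :: [S [A [B [C b] ** [B [C id]]]]]]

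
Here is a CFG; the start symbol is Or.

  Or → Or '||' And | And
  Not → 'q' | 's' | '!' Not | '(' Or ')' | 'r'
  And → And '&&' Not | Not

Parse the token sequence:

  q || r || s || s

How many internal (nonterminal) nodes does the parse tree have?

[Or [Or [Or [Or [And [Not q]]] || [And [Not r]]] || [And [Not s]]] || [And [Not s]]]

12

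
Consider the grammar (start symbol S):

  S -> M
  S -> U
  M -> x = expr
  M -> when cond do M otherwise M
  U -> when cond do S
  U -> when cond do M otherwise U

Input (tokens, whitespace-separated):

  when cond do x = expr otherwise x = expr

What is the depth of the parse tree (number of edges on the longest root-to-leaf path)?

3

[S [M when cond do [M x = expr] otherwise [M x = expr]]]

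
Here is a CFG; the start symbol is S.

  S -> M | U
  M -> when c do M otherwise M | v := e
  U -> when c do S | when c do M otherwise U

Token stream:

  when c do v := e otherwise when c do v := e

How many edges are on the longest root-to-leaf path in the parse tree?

5

[S [U when c do [M v := e] otherwise [U when c do [S [M v := e]]]]]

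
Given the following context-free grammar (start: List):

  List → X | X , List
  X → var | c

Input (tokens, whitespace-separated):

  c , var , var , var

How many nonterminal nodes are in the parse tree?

[List [X c] , [List [X var] , [List [X var] , [List [X var]]]]]

8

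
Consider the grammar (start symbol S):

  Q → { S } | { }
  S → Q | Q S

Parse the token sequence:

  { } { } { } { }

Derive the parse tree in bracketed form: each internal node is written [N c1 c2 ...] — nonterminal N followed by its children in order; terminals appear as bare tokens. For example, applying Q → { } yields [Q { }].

[S [Q { }] [S [Q { }] [S [Q { }] [S [Q { }]]]]]

S
Q S
{ } S
{ } Q S
{ } { } S
{ } { } Q S
{ } { } { } S
{ } { } { } Q
{ } { } { } { }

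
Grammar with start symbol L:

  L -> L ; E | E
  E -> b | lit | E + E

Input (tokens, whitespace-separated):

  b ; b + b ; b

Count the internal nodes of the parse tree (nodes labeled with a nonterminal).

8

[L [L [L [E b]] ; [E [E b] + [E b]]] ; [E b]]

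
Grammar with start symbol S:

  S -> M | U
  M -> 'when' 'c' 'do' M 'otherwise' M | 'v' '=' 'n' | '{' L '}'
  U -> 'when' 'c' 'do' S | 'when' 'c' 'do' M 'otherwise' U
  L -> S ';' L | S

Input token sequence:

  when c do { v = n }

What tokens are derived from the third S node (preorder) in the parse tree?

v = n

[S [U when c do [S [M { [L [S [M v = n]]] }]]]]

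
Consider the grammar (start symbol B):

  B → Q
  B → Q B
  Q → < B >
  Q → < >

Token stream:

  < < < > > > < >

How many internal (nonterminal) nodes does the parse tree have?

8

[B [Q < [B [Q < [B [Q < >]] >]] >] [B [Q < >]]]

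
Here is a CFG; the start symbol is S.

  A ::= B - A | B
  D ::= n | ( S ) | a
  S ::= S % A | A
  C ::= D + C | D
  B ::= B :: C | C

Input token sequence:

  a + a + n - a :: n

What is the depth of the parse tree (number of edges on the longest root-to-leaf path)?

[S [A [B [C [D a] + [C [D a] + [C [D n]]]]] - [A [B [B [C [D a]]] :: [C [D n]]]]]]

7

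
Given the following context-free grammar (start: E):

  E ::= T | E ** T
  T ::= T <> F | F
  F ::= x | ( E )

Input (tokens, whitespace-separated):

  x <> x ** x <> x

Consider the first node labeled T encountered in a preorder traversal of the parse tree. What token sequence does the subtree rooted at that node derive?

[E [E [T [T [F x]] <> [F x]]] ** [T [T [F x]] <> [F x]]]

x <> x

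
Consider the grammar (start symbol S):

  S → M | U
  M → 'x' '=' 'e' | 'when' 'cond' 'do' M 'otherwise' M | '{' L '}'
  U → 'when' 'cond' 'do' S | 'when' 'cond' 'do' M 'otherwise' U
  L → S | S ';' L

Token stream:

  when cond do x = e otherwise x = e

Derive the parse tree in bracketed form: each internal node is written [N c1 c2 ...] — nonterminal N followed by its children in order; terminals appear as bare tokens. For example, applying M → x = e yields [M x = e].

[S [M when cond do [M x = e] otherwise [M x = e]]]

S
M
when cond do M otherwise M
when cond do x = e otherwise M
when cond do x = e otherwise x = e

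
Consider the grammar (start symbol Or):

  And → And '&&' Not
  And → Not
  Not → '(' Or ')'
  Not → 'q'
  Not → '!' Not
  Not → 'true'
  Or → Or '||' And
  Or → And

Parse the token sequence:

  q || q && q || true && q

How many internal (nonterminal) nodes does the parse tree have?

13

[Or [Or [Or [And [Not q]]] || [And [And [Not q]] && [Not q]]] || [And [And [Not true]] && [Not q]]]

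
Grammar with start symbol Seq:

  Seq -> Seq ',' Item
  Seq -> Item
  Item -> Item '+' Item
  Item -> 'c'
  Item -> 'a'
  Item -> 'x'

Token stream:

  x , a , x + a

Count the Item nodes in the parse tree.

[Seq [Seq [Seq [Item x]] , [Item a]] , [Item [Item x] + [Item a]]]

5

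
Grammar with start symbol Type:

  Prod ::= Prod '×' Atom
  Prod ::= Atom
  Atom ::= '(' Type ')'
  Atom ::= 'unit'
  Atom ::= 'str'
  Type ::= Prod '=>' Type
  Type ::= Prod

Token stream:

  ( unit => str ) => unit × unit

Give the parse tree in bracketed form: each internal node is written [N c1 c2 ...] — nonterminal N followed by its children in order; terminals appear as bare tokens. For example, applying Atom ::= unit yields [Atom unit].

Type
Prod => Type
Atom => Type
( Type ) => Type
( Prod => Type ) => Type
( Atom => Type ) => Type
( unit => Type ) => Type
( unit => Prod ) => Type
( unit => Atom ) => Type
( unit => str ) => Type
( unit => str ) => Prod
( unit => str ) => Prod × Atom
( unit => str ) => Atom × Atom
( unit => str ) => unit × Atom
( unit => str ) => unit × unit

[Type [Prod [Atom ( [Type [Prod [Atom unit]] => [Type [Prod [Atom str]]]] )]] => [Type [Prod [Prod [Atom unit]] × [Atom unit]]]]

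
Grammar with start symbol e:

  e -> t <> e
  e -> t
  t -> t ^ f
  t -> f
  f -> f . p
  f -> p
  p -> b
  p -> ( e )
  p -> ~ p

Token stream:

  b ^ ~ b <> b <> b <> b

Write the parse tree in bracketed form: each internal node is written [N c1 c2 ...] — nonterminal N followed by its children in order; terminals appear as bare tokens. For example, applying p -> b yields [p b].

[e [t [t [f [p b]]] ^ [f [p ~ [p b]]]] <> [e [t [f [p b]]] <> [e [t [f [p b]]] <> [e [t [f [p b]]]]]]]

e
t <> e
t ^ f <> e
f ^ f <> e
p ^ f <> e
b ^ f <> e
b ^ p <> e
b ^ ~ p <> e
b ^ ~ b <> e
b ^ ~ b <> t <> e
b ^ ~ b <> f <> e
b ^ ~ b <> p <> e
b ^ ~ b <> b <> e
b ^ ~ b <> b <> t <> e
b ^ ~ b <> b <> f <> e
b ^ ~ b <> b <> p <> e
b ^ ~ b <> b <> b <> e
b ^ ~ b <> b <> b <> t
b ^ ~ b <> b <> b <> f
b ^ ~ b <> b <> b <> p
b ^ ~ b <> b <> b <> b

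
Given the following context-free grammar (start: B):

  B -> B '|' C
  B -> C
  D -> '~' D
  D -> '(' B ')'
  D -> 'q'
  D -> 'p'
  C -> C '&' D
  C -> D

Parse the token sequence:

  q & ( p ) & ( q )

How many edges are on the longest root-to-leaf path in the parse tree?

7

[B [C [C [C [D q]] & [D ( [B [C [D p]]] )]] & [D ( [B [C [D q]]] )]]]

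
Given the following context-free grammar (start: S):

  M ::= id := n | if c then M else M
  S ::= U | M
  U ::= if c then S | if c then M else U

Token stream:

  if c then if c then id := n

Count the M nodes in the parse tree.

[S [U if c then [S [U if c then [S [M id := n]]]]]]

1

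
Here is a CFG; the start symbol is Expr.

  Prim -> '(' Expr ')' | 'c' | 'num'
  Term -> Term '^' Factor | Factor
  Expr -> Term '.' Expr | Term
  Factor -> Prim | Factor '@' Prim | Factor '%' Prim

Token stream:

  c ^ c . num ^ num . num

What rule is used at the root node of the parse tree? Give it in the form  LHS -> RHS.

Expr -> Term '.' Expr

[Expr [Term [Term [Factor [Prim c]]] ^ [Factor [Prim c]]] . [Expr [Term [Term [Factor [Prim num]]] ^ [Factor [Prim num]]] . [Expr [Term [Factor [Prim num]]]]]]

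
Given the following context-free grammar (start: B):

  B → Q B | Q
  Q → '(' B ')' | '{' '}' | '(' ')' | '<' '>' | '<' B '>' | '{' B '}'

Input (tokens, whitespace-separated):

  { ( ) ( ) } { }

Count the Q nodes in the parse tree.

[B [Q { [B [Q ( )] [B [Q ( )]]] }] [B [Q { }]]]

4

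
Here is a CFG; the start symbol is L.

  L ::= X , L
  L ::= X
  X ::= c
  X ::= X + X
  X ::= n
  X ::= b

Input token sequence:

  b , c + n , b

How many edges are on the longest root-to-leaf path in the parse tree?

4

[L [X b] , [L [X [X c] + [X n]] , [L [X b]]]]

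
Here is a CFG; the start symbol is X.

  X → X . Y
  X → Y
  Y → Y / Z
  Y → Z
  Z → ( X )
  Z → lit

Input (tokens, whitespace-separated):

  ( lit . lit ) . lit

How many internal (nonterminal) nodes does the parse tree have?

[X [X [Y [Z ( [X [X [Y [Z lit]]] . [Y [Z lit]]] )]]] . [Y [Z lit]]]

12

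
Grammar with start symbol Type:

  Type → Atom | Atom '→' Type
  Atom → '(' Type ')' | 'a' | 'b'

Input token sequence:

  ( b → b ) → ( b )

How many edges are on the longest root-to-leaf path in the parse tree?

[Type [Atom ( [Type [Atom b] → [Type [Atom b]]] )] → [Type [Atom ( [Type [Atom b]] )]]]

5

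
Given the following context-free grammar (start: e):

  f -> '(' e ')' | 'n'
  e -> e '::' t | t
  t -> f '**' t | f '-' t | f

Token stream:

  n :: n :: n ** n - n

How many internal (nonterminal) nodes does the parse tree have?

[e [e [e [t [f n]]] :: [t [f n]]] :: [t [f n] ** [t [f n] - [t [f n]]]]]

13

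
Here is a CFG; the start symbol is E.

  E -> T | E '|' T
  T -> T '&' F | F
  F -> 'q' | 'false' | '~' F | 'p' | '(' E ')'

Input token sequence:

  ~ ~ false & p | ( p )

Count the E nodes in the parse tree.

[E [E [T [T [F ~ [F ~ [F false]]]] & [F p]]] | [T [F ( [E [T [F p]]] )]]]

3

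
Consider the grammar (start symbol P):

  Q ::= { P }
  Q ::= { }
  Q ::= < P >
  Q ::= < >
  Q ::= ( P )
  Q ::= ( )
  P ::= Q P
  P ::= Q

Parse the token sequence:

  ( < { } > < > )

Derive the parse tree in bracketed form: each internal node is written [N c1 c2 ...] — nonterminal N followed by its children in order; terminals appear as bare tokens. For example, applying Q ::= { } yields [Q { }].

P
Q
( P )
( Q P )
( < P > P )
( < Q > P )
( < { } > P )
( < { } > Q )
( < { } > < > )

[P [Q ( [P [Q < [P [Q { }]] >] [P [Q < >]]] )]]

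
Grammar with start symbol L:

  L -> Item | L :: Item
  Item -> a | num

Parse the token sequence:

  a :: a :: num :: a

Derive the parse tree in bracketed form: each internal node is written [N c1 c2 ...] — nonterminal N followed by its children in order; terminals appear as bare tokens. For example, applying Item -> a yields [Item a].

L
L :: Item
L :: Item :: Item
L :: Item :: Item :: Item
Item :: Item :: Item :: Item
a :: Item :: Item :: Item
a :: a :: Item :: Item
a :: a :: num :: Item
a :: a :: num :: a

[L [L [L [L [Item a]] :: [Item a]] :: [Item num]] :: [Item a]]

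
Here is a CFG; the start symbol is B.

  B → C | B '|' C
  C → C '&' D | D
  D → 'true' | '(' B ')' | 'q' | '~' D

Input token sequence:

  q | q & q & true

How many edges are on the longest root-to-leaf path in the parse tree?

5

[B [B [C [D q]]] | [C [C [C [D q]] & [D q]] & [D true]]]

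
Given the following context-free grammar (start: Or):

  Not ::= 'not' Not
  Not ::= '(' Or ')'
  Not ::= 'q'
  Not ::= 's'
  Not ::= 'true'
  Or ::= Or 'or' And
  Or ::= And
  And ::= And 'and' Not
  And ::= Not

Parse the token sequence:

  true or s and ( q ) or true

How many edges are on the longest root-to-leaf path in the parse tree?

[Or [Or [Or [And [Not true]]] or [And [And [Not s]] and [Not ( [Or [And [Not q]]] )]]] or [And [Not true]]]

7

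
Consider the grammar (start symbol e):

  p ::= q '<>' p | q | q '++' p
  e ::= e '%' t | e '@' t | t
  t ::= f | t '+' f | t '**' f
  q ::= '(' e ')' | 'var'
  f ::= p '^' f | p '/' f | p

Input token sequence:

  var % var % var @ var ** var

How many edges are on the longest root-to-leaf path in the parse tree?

8

[e [e [e [e [t [f [p [q var]]]]] % [t [f [p [q var]]]]] % [t [f [p [q var]]]]] @ [t [t [f [p [q var]]]] ** [f [p [q var]]]]]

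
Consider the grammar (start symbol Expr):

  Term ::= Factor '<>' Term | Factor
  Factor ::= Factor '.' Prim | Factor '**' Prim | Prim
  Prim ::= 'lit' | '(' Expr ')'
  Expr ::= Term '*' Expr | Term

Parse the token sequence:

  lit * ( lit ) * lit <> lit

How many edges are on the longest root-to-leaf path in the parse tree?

[Expr [Term [Factor [Prim lit]]] * [Expr [Term [Factor [Prim ( [Expr [Term [Factor [Prim lit]]]] )]]] * [Expr [Term [Factor [Prim lit]] <> [Term [Factor [Prim lit]]]]]]]

9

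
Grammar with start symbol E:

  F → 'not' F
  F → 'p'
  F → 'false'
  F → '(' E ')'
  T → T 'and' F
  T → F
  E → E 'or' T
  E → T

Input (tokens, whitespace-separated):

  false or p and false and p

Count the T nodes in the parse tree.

4

[E [E [T [F false]]] or [T [T [T [F p]] and [F false]] and [F p]]]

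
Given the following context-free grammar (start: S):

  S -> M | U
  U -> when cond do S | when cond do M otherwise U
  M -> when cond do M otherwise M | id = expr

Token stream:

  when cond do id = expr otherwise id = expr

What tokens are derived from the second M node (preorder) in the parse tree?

id = expr

[S [M when cond do [M id = expr] otherwise [M id = expr]]]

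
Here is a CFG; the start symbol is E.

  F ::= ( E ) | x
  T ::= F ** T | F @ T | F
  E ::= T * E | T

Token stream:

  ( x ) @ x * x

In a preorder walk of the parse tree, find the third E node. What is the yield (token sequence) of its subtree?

x

[E [T [F ( [E [T [F x]]] )] @ [T [F x]]] * [E [T [F x]]]]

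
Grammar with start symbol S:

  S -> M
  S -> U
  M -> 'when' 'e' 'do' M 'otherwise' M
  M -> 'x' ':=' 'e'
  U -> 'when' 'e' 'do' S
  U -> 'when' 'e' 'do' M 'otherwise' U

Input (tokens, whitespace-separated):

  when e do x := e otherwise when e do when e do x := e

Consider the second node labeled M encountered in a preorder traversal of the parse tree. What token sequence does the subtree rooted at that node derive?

x := e

[S [U when e do [M x := e] otherwise [U when e do [S [U when e do [S [M x := e]]]]]]]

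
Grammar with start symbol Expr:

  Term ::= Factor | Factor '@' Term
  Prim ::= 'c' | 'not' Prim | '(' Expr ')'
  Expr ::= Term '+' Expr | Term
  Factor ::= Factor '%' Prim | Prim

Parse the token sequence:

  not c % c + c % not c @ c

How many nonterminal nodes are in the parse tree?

17

[Expr [Term [Factor [Factor [Prim not [Prim c]]] % [Prim c]]] + [Expr [Term [Factor [Factor [Prim c]] % [Prim not [Prim c]]] @ [Term [Factor [Prim c]]]]]]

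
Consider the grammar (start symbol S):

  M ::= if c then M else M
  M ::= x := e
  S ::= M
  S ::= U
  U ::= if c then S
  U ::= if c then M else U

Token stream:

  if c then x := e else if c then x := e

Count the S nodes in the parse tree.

[S [U if c then [M x := e] else [U if c then [S [M x := e]]]]]

2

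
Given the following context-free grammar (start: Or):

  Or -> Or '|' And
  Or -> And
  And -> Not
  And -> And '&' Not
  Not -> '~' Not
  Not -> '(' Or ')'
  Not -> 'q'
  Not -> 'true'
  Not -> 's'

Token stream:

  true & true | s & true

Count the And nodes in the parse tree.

4

[Or [Or [And [And [Not true]] & [Not true]]] | [And [And [Not s]] & [Not true]]]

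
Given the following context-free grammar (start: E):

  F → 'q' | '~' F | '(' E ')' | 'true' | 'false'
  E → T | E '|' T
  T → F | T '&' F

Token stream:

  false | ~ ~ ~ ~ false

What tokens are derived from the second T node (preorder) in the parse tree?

~ ~ ~ ~ false

[E [E [T [F false]]] | [T [F ~ [F ~ [F ~ [F ~ [F false]]]]]]]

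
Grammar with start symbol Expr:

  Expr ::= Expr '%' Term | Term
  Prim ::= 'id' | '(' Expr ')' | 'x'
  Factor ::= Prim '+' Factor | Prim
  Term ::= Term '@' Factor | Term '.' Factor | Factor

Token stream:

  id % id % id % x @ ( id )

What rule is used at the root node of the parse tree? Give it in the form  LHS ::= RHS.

[Expr [Expr [Expr [Expr [Term [Factor [Prim id]]]] % [Term [Factor [Prim id]]]] % [Term [Factor [Prim id]]]] % [Term [Term [Factor [Prim x]]] @ [Factor [Prim ( [Expr [Term [Factor [Prim id]]]] )]]]]

Expr ::= Expr '%' Term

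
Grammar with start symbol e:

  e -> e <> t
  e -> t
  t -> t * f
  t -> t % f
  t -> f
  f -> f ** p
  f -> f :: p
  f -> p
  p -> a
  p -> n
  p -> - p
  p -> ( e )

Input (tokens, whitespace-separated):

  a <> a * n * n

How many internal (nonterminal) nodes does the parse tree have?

[e [e [t [f [p a]]]] <> [t [t [t [f [p a]]] * [f [p n]]] * [f [p n]]]]

14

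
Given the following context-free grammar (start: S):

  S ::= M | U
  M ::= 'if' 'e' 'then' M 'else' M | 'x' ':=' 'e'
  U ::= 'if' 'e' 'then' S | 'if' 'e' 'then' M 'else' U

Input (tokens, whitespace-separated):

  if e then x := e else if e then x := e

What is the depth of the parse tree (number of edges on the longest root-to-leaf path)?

5

[S [U if e then [M x := e] else [U if e then [S [M x := e]]]]]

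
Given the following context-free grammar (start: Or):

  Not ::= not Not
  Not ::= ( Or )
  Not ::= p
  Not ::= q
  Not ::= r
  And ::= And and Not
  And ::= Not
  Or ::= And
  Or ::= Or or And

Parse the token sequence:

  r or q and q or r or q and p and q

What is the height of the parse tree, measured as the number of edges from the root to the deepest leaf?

[Or [Or [Or [Or [And [Not r]]] or [And [And [Not q]] and [Not q]]] or [And [Not r]]] or [And [And [And [Not q]] and [Not p]] and [Not q]]]

6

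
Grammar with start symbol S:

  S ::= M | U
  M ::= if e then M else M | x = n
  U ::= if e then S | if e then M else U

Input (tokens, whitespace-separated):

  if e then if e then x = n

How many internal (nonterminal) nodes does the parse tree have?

[S [U if e then [S [U if e then [S [M x = n]]]]]]

6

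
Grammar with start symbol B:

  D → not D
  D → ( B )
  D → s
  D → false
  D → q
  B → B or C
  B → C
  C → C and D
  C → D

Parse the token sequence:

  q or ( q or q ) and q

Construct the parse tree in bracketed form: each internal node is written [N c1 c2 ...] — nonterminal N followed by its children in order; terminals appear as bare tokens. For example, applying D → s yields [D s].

[B [B [C [D q]]] or [C [C [D ( [B [B [C [D q]]] or [C [D q]]] )]] and [D q]]]

B
B or C
C or C
D or C
q or C
q or C and D
q or D and D
q or ( B ) and D
q or ( B or C ) and D
q or ( C or C ) and D
q or ( D or C ) and D
q or ( q or C ) and D
q or ( q or D ) and D
q or ( q or q ) and D
q or ( q or q ) and q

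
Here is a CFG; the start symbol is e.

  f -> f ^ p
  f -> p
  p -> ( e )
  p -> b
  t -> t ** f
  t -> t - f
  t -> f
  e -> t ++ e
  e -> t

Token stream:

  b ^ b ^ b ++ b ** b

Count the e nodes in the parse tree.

[e [t [f [f [f [p b]] ^ [p b]] ^ [p b]]] ++ [e [t [t [f [p b]]] ** [f [p b]]]]]

2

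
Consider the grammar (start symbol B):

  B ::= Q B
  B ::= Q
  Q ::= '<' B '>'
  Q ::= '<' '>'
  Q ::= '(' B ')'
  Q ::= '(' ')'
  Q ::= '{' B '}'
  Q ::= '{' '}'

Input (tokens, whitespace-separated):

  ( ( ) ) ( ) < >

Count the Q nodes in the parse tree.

[B [Q ( [B [Q ( )]] )] [B [Q ( )] [B [Q < >]]]]

4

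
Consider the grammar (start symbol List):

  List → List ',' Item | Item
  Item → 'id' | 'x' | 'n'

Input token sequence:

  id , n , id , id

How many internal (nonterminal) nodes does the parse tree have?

8

[List [List [List [List [Item id]] , [Item n]] , [Item id]] , [Item id]]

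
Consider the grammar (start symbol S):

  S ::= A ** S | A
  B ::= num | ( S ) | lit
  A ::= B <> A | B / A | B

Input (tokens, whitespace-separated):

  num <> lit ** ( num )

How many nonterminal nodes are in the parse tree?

11

[S [A [B num] <> [A [B lit]]] ** [S [A [B ( [S [A [B num]]] )]]]]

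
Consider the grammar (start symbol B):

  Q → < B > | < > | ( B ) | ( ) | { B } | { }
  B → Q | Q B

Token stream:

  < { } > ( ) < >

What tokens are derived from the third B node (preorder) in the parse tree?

( ) < >

[B [Q < [B [Q { }]] >] [B [Q ( )] [B [Q < >]]]]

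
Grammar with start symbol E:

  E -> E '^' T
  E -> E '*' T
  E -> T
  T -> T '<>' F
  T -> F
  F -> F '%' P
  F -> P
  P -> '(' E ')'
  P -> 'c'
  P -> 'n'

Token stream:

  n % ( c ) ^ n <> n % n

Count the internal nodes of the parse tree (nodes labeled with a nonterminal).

[E [E [T [F [F [P n]] % [P ( [E [T [F [P c]]]] )]]]] ^ [T [T [F [P n]]] <> [F [F [P n]] % [P n]]]]

19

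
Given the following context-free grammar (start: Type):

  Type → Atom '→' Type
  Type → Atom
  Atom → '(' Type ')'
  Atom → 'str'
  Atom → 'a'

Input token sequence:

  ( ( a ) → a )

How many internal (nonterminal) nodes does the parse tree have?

[Type [Atom ( [Type [Atom ( [Type [Atom a]] )] → [Type [Atom a]]] )]]

8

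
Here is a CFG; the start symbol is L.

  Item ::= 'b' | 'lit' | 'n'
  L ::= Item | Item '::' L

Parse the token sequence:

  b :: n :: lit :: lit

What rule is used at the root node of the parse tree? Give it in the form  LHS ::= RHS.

[L [Item b] :: [L [Item n] :: [L [Item lit] :: [L [Item lit]]]]]

L ::= Item '::' L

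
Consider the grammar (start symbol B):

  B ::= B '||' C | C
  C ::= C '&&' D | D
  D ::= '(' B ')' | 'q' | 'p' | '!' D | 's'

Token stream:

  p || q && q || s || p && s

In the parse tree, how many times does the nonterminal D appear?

6

[B [B [B [B [C [D p]]] || [C [C [D q]] && [D q]]] || [C [D s]]] || [C [C [D p]] && [D s]]]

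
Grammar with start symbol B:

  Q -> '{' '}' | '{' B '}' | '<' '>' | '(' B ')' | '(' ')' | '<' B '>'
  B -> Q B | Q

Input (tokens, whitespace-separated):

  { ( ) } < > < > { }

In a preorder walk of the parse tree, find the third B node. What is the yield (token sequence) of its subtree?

< > < > { }

[B [Q { [B [Q ( )]] }] [B [Q < >] [B [Q < >] [B [Q { }]]]]]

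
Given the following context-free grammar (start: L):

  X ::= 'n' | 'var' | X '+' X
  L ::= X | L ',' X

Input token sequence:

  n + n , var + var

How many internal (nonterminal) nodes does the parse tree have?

8

[L [L [X [X n] + [X n]]] , [X [X var] + [X var]]]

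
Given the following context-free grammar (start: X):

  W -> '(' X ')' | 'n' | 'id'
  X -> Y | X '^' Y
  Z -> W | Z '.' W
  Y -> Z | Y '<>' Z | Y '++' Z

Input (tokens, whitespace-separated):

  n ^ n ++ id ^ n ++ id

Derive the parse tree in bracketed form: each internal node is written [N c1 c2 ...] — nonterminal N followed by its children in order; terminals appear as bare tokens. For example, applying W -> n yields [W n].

[X [X [X [Y [Z [W n]]]] ^ [Y [Y [Z [W n]]] ++ [Z [W id]]]] ^ [Y [Y [Z [W n]]] ++ [Z [W id]]]]

X
X ^ Y
X ^ Y ^ Y
Y ^ Y ^ Y
Z ^ Y ^ Y
W ^ Y ^ Y
n ^ Y ^ Y
n ^ Y ++ Z ^ Y
n ^ Z ++ Z ^ Y
n ^ W ++ Z ^ Y
n ^ n ++ Z ^ Y
n ^ n ++ W ^ Y
n ^ n ++ id ^ Y
n ^ n ++ id ^ Y ++ Z
n ^ n ++ id ^ Z ++ Z
n ^ n ++ id ^ W ++ Z
n ^ n ++ id ^ n ++ Z
n ^ n ++ id ^ n ++ W
n ^ n ++ id ^ n ++ id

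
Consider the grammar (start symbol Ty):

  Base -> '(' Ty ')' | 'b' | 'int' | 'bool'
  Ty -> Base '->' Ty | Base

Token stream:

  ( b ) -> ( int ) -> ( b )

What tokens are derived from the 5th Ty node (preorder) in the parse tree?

[Ty [Base ( [Ty [Base b]] )] -> [Ty [Base ( [Ty [Base int]] )] -> [Ty [Base ( [Ty [Base b]] )]]]]

( b )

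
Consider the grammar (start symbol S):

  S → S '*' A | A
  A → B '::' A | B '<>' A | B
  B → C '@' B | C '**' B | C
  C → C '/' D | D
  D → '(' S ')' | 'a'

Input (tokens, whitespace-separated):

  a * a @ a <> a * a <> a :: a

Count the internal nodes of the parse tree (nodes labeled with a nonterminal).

30

[S [S [S [A [B [C [D a]]]]] * [A [B [C [D a]] @ [B [C [D a]]]] <> [A [B [C [D a]]]]]] * [A [B [C [D a]]] <> [A [B [C [D a]]] :: [A [B [C [D a]]]]]]]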